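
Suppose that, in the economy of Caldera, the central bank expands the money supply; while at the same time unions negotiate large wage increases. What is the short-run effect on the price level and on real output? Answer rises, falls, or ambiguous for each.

Price level: rises; output: ambiguous

The first event is a positive demand shock: AD shifts right, which by itself pushes P up and Y up.
The second is an adverse supply shock: SRAS shifts left, which by itself pushes P up and Y down.
Both shocks push P up, so P rises. The two shocks push Y in opposite directions, so the effect on Y is ambiguous.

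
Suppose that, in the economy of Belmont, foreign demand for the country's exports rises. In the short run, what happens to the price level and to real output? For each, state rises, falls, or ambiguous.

This is a positive demand shock: AD shifts right.
Moving along the upward-sloping SRAS curve, P rises and Y rises.

Price level: rises; output: rises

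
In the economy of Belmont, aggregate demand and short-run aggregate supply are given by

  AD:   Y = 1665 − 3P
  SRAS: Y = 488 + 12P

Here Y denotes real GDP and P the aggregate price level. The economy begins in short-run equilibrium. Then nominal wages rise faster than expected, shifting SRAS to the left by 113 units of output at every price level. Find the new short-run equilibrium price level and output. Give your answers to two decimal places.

P = 86.00, Y = 1407.00

This is a negative supply shock: SRAS shifts left.
New SRAS: Y = 375 + 12P.
Set AD = SRAS: 1665 − 3P = 375 + 12P, so 1290 = 15P and P = 86.00.
Substituting into AD, Y = 1407.00.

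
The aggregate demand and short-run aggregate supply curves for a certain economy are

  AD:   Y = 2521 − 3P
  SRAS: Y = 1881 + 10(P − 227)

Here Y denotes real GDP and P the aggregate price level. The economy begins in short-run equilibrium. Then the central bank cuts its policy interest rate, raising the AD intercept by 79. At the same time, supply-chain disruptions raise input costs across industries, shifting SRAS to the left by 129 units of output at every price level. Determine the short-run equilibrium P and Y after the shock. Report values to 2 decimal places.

After both shocks: AD is Y = 2600 − 3P and SRAS is Y = 10P − 518.
Setting them equal: 3118 = 13P, so P = 239.85.
Substituting into AD, Y = 1880.46.

P = 239.85, Y = 1880.46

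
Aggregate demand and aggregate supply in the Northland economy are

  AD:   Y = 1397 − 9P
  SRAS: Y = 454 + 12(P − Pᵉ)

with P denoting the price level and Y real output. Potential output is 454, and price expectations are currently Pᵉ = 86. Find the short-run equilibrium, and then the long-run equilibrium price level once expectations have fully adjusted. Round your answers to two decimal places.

Short run: with Pᵉ = 86, SRAS is Y = 12P − 578. Setting AD = SRAS gives 1975 = 21P, so P = 94.05 and Y = 1397 − 9P = 550.57.
Output 550.57 is above potential 454, so over time expected prices rise and SRAS shifts left until Y returns to 454.
Long run: Y = 454 on the AD curve gives 454 = 1397 − 9P, so P = 104.78.

Short run: P = 94.05, Y = 550.57. Long run: P = 104.78.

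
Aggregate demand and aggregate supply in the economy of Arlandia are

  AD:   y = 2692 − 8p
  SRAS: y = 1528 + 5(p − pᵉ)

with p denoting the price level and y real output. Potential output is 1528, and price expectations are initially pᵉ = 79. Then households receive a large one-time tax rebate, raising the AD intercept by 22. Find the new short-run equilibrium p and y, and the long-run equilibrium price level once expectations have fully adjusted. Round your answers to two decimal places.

Short run: p = 121.62, y = 1741.08. Long run: p = 148.25.

AD shifts right: new AD is y = 2714 − 8p. With pᵉ = 79, SRAS is y = 1133 + 5p.
Short run: 2714 − 8p = 1133 + 5p gives 1581 = 13p, so p = 121.62 and y = 2714 − 8p = 1741.08.
y = 1741.08 is above potential 1528; expectations adjust and SRAS shifts left until y = 1528.
Long run: on the new AD curve, 1528 = 2714 − 8p gives p = 148.25.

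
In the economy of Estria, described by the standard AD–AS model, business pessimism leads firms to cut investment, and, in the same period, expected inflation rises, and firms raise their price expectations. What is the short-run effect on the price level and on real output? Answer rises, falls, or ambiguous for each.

The first event is a negative demand shock: AD shifts left, which by itself pushes P down and Y down.
The second is an adverse supply shock: SRAS shifts left, which by itself pushes P up and Y down.
The two shocks push P in opposite directions, so the effect on P is ambiguous. Both shocks push Y down, so Y falls.

Price level: ambiguous; output: falls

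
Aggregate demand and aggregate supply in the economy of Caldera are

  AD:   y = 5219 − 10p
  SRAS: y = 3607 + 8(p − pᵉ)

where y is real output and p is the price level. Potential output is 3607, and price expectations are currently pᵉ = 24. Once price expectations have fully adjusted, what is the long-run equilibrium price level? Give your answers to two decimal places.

Long-run p = 161.20

Short run: with pᵉ = 24, SRAS is y = 3415 + 8p. Setting AD = SRAS gives 1804 = 18p, so p = 100.22 and y = 5219 − 10p = 4216.78.
Output 4216.78 is above potential 3607, so over time expected prices rise and SRAS shifts left until y returns to 3607.
Long run: y = 3607 on the AD curve gives 3607 = 5219 − 10p, so p = 161.20.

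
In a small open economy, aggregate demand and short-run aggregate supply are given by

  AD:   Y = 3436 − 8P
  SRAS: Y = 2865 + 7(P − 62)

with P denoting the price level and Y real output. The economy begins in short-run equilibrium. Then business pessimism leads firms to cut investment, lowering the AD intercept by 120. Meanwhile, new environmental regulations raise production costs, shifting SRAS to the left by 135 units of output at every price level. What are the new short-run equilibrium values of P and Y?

P = 68, Y = 2772

After both shocks: AD is Y = 3316 − 8P and SRAS is Y = 2296 + 7P.
Setting them equal: 1020 = 15P, so P = 68.
Y = 3316 − 8·68 = 2772.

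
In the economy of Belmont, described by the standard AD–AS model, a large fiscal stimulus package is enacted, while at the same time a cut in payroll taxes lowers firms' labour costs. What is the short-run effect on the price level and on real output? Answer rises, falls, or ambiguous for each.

The first event is a positive demand shock: AD shifts right, which by itself pushes P up and Y up.
The second is a favourable supply shock: SRAS shifts right, which by itself pushes P down and Y up.
The two shocks push P in opposite directions, so the effect on P is ambiguous. Both shocks push Y up, so Y rises.

Price level: ambiguous; output: rises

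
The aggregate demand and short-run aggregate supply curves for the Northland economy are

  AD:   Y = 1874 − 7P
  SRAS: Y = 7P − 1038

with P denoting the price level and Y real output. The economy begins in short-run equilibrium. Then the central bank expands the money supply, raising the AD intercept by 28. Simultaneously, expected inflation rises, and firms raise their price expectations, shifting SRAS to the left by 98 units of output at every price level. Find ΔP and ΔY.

ΔP = +9, ΔY = -35

After both shocks: AD is Y = 1902 − 7P and SRAS is Y = 7P − 1136.
Setting them equal: 3038 = 14P, so P = 217.
Y = 1902 − 7·217 = 383.
Initially P = 208, Y = 418, so ΔP = +9 and ΔY = -35.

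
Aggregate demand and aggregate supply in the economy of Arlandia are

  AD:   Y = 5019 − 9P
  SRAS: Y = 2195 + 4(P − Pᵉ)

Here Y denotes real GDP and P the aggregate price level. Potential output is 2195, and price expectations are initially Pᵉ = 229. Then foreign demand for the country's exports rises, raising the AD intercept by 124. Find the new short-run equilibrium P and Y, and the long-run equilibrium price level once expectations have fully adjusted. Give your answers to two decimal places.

AD shifts right: new AD is Y = 5143 − 9P. With Pᵉ = 229, SRAS is Y = 1279 + 4P.
Short run: 5143 − 9P = 1279 + 4P gives 3864 = 13P, so P = 297.23 and Y = 5143 − 9P = 2467.92.
Y = 2467.92 is above potential 2195; expectations adjust and SRAS shifts left until Y = 2195.
Long run: on the new AD curve, 2195 = 5143 − 9P gives P = 327.56.

Short run: P = 297.23, Y = 2467.92. Long run: P = 327.56.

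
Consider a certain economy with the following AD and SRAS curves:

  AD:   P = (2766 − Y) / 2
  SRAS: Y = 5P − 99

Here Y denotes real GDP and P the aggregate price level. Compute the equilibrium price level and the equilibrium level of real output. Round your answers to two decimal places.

P = 409.29, Y = 1947.43

Rearrange AD to Y = 2766 − 2P.
Set AD = SRAS: 2766 − 2P = 5P − 99, so 2865 = 7P and P = 409.29.
Substituting into AD, Y = 2766 − 2P = 1947.43.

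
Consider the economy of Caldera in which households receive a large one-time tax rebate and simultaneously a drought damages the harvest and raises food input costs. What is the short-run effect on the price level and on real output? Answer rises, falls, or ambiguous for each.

The first event is a positive demand shock: AD shifts right, which by itself pushes P up and Y up.
The second is an adverse supply shock: SRAS shifts left, which by itself pushes P up and Y down.
Both shocks push P up, so P rises. The two shocks push Y in opposite directions, so the effect on Y is ambiguous.

Price level: rises; output: ambiguous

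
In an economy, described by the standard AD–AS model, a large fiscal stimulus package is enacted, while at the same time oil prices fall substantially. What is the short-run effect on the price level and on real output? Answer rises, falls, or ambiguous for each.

The first event is a positive demand shock: AD shifts right, which by itself pushes P up and Y up.
The second is a favourable supply shock: SRAS shifts right, which by itself pushes P down and Y up.
The two shocks push P in opposite directions, so the effect on P is ambiguous. Both shocks push Y up, so Y rises.

Price level: ambiguous; output: rises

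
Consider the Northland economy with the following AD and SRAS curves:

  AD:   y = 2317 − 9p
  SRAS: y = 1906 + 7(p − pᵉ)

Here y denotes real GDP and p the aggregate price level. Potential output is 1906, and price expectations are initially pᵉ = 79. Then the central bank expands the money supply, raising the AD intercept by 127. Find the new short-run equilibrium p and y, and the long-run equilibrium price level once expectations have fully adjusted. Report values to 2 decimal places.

AD shifts right: new AD is y = 2444 − 9p. With pᵉ = 79, SRAS is y = 1353 + 7p.
Short run: 2444 − 9p = 1353 + 7p gives 1091 = 16p, so p = 68.19 and y = 2444 − 9p = 1830.31.
y = 1830.31 is below potential 1906; expectations adjust and SRAS shifts right until y = 1906.
Long run: on the new AD curve, 1906 = 2444 − 9p gives p = 59.78.

Short run: p = 68.19, y = 1830.31. Long run: p = 59.78.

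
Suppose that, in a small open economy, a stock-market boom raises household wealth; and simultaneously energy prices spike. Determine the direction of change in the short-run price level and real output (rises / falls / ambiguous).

The first event is a positive demand shock: AD shifts right, which by itself pushes P up and Y up.
The second is an adverse supply shock: SRAS shifts left, which by itself pushes P up and Y down.
Both shocks push P up, so P rises. The two shocks push Y in opposite directions, so the effect on Y is ambiguous.

Price level: rises; output: ambiguous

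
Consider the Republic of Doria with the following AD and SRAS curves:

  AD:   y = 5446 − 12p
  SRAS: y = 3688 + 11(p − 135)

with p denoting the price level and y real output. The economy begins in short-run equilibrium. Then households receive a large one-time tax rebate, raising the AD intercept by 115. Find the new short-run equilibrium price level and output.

This is a positive demand shock: AD shifts right.
New AD: y = 5561 − 12p.
SRAS can be written y = 2203 + 11p.
Set AD = SRAS: 5561 − 12p = 2203 + 11p, so 3358 = 23p and p = 146.
y = 5561 − 12·146 = 3809.

p = 146, y = 3809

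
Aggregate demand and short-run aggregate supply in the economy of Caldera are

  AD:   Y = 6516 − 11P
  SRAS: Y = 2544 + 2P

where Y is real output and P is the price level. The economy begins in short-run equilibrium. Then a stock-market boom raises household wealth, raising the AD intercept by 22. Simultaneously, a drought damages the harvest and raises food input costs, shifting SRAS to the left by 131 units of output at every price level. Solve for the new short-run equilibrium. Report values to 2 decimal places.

After both shocks: AD is Y = 6538 − 11P and SRAS is Y = 2413 + 2P.
Setting them equal: 4125 = 13P, so P = 317.31.
Substituting into AD, Y = 3047.62.

P = 317.31, Y = 3047.62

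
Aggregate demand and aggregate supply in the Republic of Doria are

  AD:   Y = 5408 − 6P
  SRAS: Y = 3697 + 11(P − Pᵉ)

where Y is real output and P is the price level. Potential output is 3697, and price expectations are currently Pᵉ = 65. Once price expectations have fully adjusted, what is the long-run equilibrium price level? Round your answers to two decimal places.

Long-run P = 285.17

Short run: with Pᵉ = 65, SRAS is Y = 2982 + 11P. Setting AD = SRAS gives 2426 = 17P, so P = 142.71 and Y = 5408 − 6P = 4551.76.
Output 4551.76 is above potential 3697, so over time expected prices rise and SRAS shifts left until Y returns to 3697.
Long run: Y = 3697 on the AD curve gives 3697 = 5408 − 6P, so P = 285.17.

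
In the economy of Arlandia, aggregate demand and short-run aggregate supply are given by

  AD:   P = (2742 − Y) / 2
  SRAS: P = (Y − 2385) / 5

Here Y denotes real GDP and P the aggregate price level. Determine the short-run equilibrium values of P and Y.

P = 51, Y = 2640

Rearrange AD to Y = 2742 − 2P.
Rearrange SRAS to Y = 2385 + 5P.
Set AD = SRAS: 2742 − 2P = 2385 + 5P, so 357 = 7P and P = 51.
Then Y = 2742 − 2·51 = 2640.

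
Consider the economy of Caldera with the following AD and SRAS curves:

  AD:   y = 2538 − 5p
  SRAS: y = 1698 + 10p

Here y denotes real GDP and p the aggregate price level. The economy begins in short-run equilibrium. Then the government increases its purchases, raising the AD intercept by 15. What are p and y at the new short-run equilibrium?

This is a positive demand shock: AD shifts right.
New AD: y = 2553 − 5p.
Set AD = SRAS: 2553 − 5p = 1698 + 10p, so 855 = 15p and p = 57.
y = 2553 − 5·57 = 2268.

p = 57, y = 2268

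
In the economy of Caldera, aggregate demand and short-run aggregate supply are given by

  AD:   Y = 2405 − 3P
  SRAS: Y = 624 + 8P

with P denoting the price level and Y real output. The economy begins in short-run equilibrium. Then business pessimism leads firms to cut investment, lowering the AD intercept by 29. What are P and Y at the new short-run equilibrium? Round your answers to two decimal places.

This is a negative demand shock: AD shifts left.
New AD: Y = 2376 − 3P.
Set AD = SRAS: 2376 − 3P = 624 + 8P, so 1752 = 11P and P = 159.27.
Substituting into AD, Y = 1898.18.

P = 159.27, Y = 1898.18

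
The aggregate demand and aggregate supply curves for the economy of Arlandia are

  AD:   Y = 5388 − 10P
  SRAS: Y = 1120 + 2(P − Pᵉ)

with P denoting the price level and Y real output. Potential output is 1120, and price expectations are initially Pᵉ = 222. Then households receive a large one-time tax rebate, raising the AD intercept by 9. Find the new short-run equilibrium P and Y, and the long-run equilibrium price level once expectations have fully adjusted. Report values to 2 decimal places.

Short run: P = 393.42, Y = 1462.83. Long run: P = 427.70.

AD shifts right: new AD is Y = 5397 − 10P. With Pᵉ = 222, SRAS is Y = 676 + 2P.
Short run: 5397 − 10P = 676 + 2P gives 4721 = 12P, so P = 393.42 and Y = 5397 − 10P = 1462.83.
Y = 1462.83 is above potential 1120; expectations adjust and SRAS shifts left until Y = 1120.
Long run: on the new AD curve, 1120 = 5397 − 10P gives P = 427.70.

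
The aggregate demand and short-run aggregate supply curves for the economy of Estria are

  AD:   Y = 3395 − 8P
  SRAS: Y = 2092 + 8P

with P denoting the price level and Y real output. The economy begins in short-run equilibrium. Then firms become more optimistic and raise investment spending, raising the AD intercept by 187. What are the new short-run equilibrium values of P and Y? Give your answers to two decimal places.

This is a positive demand shock: AD shifts right.
New AD: Y = 3582 − 8P.
Set AD = SRAS: 3582 − 8P = 2092 + 8P, so 1490 = 16P and P = 93.13.
Substituting into AD, Y = 2837.00.

P = 93.13, Y = 2837.00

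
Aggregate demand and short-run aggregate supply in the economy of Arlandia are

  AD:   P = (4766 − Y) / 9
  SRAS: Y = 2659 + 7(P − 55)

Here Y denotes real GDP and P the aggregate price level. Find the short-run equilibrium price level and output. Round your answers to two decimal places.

Write SRAS as Y = 2659 + 7P − 385 = 2274 + 7P.
Rearrange AD to Y = 4766 − 9P.
Set AD = SRAS: 4766 − 9P = 2274 + 7P, so 2492 = 16P and P = 155.75.
Substituting into AD, Y = 4766 − 9P = 3364.25.

P = 155.75, Y = 3364.25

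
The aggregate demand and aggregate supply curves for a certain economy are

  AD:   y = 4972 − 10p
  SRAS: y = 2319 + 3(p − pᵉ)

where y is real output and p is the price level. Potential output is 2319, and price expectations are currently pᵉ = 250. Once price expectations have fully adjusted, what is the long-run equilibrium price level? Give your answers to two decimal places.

Short run: with pᵉ = 250, SRAS is y = 1569 + 3p. Setting AD = SRAS gives 3403 = 13p, so p = 261.77 and y = 4972 − 10p = 2354.31.
Output 2354.31 is above potential 2319, so over time expected prices rise and SRAS shifts left until y returns to 2319.
Long run: y = 2319 on the AD curve gives 2319 = 4972 − 10p, so p = 265.30.

Long-run p = 265.30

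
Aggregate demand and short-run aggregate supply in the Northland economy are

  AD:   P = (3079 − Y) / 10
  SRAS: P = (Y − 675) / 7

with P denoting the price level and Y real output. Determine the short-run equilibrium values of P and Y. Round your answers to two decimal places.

Rearrange AD to Y = 3079 − 10P.
Rearrange SRAS to Y = 675 + 7P.
Set AD = SRAS: 3079 − 10P = 675 + 7P, so 2404 = 17P and P = 141.41.
Substituting into AD, Y = 3079 − 10P = 1664.88.

P = 141.41, Y = 1664.88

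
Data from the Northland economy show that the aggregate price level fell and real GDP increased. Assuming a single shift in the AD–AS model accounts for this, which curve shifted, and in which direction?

P fell and Y rose. An AD shift moves P and Y in the same direction; an SRAS shift moves them in opposite directions.
Here P and Y moved in opposite directions, so the SRAS curve shifted.
Since Y rose, SRAS shifted right.

SRAS shifted right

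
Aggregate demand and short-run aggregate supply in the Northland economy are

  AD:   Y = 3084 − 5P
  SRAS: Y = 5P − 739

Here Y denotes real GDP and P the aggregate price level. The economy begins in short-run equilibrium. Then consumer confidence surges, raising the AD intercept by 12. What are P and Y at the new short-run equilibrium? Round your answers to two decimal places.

P = 383.50, Y = 1178.50

This is a positive demand shock: AD shifts right.
New AD: Y = 3096 − 5P.
Set AD = SRAS: 3096 − 5P = 5P − 739, so 3835 = 10P and P = 383.50.
Substituting into AD, Y = 1178.50.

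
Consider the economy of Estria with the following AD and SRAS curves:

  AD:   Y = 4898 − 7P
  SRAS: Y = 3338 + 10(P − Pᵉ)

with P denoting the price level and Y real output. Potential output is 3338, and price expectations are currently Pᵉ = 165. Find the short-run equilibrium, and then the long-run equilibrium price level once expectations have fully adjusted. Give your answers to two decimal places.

Short run: P = 188.82, Y = 3576.24. Long run: P = 222.86.

Short run: with Pᵉ = 165, SRAS is Y = 1688 + 10P. Setting AD = SRAS gives 3210 = 17P, so P = 188.82 and Y = 4898 − 7P = 3576.24.
Output 3576.24 is above potential 3338, so over time expected prices rise and SRAS shifts left until Y returns to 3338.
Long run: Y = 3338 on the AD curve gives 3338 = 4898 − 7P, so P = 222.86.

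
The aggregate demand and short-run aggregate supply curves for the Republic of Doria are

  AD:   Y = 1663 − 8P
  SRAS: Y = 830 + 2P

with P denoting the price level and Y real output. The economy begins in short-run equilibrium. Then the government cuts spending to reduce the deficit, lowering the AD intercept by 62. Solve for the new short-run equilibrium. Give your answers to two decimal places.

P = 77.10, Y = 984.20

This is a negative demand shock: AD shifts left.
New AD: Y = 1601 − 8P.
Set AD = SRAS: 1601 − 8P = 830 + 2P, so 771 = 10P and P = 77.10.
Substituting into AD, Y = 984.20.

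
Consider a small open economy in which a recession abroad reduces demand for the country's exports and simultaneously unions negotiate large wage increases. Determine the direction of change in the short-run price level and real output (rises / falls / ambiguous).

The first event is a negative demand shock: AD shifts left, which by itself pushes P down and Y down.
The second is an adverse supply shock: SRAS shifts left, which by itself pushes P up and Y down.
The two shocks push P in opposite directions, so the effect on P is ambiguous. Both shocks push Y down, so Y falls.

Price level: ambiguous; output: falls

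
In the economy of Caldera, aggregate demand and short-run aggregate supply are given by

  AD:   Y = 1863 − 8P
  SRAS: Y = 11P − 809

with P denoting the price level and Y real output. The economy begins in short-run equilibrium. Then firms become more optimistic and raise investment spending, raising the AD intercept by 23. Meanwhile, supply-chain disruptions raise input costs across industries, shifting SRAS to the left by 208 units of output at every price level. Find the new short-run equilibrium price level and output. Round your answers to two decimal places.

P = 152.79, Y = 663.68

After both shocks: AD is Y = 1886 − 8P and SRAS is Y = 11P − 1017.
Setting them equal: 2903 = 19P, so P = 152.79.
Substituting into AD, Y = 663.68.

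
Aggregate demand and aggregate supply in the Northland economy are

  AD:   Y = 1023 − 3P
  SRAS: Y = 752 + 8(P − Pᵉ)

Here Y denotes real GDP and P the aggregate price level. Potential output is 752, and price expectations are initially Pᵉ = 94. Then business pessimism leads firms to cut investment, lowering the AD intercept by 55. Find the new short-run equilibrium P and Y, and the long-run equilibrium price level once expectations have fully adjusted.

Short run: P = 88, Y = 704. Long run: P = 72.

AD shifts left: new AD is Y = 968 − 3P. With Pᵉ = 94, SRAS is Y = 8P.
Short run: 968 − 3P = 8P gives 968 = 11P, so P = 88 and Y = 968 − 3·88 = 704.
Y = 704 is below potential 752; expectations adjust and SRAS shifts right until Y = 752.
Long run: on the new AD curve, 752 = 968 − 3P gives P = 72.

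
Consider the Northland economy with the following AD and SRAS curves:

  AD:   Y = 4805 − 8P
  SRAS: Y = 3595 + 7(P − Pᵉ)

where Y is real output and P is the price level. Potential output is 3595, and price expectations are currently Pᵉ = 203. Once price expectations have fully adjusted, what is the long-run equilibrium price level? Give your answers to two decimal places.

Short run: with Pᵉ = 203, SRAS is Y = 2174 + 7P. Setting AD = SRAS gives 2631 = 15P, so P = 175.40 and Y = 4805 − 8P = 3401.80.
Output 3401.80 is below potential 3595, so over time expected prices fall and SRAS shifts right until Y returns to 3595.
Long run: Y = 3595 on the AD curve gives 3595 = 4805 − 8P, so P = 151.25.

Long-run P = 151.25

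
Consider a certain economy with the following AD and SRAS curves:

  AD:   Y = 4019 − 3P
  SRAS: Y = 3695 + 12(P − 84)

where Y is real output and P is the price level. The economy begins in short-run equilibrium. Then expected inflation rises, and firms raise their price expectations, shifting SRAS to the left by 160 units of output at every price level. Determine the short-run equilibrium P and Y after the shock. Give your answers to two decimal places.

P = 99.47, Y = 3720.60

This is a negative supply shock: SRAS shifts left.
New SRAS: Y = 2527 + 12P.
Set AD = SRAS: 4019 − 3P = 2527 + 12P, so 1492 = 15P and P = 99.47.
Substituting into AD, Y = 3720.60.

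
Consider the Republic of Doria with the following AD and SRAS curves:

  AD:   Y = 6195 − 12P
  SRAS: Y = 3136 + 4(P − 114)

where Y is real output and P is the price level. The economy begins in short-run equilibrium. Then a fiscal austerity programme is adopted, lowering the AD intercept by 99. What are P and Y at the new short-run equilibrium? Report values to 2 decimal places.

This is a negative demand shock: AD shifts left.
New AD: Y = 6096 − 12P.
SRAS can be written Y = 2680 + 4P.
Set AD = SRAS: 6096 − 12P = 2680 + 4P, so 3416 = 16P and P = 213.50.
Substituting into AD, Y = 3534.00.

P = 213.50, Y = 3534.00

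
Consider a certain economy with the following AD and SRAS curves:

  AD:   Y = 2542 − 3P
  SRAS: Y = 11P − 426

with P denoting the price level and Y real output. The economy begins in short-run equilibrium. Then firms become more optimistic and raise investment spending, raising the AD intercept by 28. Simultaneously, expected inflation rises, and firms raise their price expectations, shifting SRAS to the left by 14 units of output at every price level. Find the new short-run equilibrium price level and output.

After both shocks: AD is Y = 2570 − 3P and SRAS is Y = 11P − 440.
Setting them equal: 3010 = 14P, so P = 215.
Y = 2570 − 3·215 = 1925.

P = 215, Y = 1925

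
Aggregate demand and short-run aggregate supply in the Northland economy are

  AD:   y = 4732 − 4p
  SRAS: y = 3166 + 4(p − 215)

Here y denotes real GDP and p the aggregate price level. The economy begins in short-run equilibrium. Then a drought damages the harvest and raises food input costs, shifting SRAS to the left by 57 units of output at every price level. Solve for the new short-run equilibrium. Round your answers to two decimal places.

p = 310.38, y = 3490.50

This is a negative supply shock: SRAS shifts left.
New SRAS: y = 2249 + 4p.
Set AD = SRAS: 4732 − 4p = 2249 + 4p, so 2483 = 8p and p = 310.38.
Substituting into AD, y = 3490.50.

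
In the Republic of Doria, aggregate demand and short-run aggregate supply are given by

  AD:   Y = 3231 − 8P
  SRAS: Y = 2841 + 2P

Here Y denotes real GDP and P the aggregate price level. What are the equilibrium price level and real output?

Set AD = SRAS: 3231 − 8P = 2841 + 2P, so 390 = 10P and P = 39.
Then Y = 3231 − 8·39 = 2919.

P = 39, Y = 2919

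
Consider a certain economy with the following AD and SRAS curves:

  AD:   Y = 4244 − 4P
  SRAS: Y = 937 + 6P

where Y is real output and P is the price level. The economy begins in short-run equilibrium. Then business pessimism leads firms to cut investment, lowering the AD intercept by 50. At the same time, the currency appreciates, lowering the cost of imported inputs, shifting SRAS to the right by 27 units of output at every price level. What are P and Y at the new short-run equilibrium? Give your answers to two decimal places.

After both shocks: AD is Y = 4194 − 4P and SRAS is Y = 964 + 6P.
Setting them equal: 3230 = 10P, so P = 323.00.
Substituting into AD, Y = 2902.00.

P = 323.00, Y = 2902.00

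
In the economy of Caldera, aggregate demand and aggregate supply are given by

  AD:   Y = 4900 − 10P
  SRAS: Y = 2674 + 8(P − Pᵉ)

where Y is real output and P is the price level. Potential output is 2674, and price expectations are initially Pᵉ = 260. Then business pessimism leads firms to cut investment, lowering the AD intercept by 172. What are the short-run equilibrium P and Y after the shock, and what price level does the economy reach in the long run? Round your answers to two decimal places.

Short run: P = 229.67, Y = 2431.33. Long run: P = 205.40.

AD shifts left: new AD is Y = 4728 − 10P. With Pᵉ = 260, SRAS is Y = 594 + 8P.
Short run: 4728 − 10P = 594 + 8P gives 4134 = 18P, so P = 229.67 and Y = 4728 − 10P = 2431.33.
Y = 2431.33 is below potential 2674; expectations adjust and SRAS shifts right until Y = 2674.
Long run: on the new AD curve, 2674 = 4728 − 10P gives P = 205.40.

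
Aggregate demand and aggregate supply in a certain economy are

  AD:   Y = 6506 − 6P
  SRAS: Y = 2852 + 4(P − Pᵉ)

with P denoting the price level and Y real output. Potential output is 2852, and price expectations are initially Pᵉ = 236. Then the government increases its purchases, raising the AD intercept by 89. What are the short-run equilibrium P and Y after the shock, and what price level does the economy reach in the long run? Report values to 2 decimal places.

AD shifts right: new AD is Y = 6595 − 6P. With Pᵉ = 236, SRAS is Y = 1908 + 4P.
Short run: 6595 − 6P = 1908 + 4P gives 4687 = 10P, so P = 468.70 and Y = 6595 − 6P = 3782.80.
Y = 3782.80 is above potential 2852; expectations adjust and SRAS shifts left until Y = 2852.
Long run: on the new AD curve, 2852 = 6595 − 6P gives P = 623.83.

Short run: P = 468.70, Y = 3782.80. Long run: P = 623.83.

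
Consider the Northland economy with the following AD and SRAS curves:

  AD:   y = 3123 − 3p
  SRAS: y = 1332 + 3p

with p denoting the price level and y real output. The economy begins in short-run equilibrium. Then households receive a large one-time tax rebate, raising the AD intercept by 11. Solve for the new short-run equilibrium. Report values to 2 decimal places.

This is a positive demand shock: AD shifts right.
New AD: y = 3134 − 3p.
Set AD = SRAS: 3134 − 3p = 1332 + 3p, so 1802 = 6p and p = 300.33.
Substituting into AD, y = 2233.00.

p = 300.33, y = 2233.00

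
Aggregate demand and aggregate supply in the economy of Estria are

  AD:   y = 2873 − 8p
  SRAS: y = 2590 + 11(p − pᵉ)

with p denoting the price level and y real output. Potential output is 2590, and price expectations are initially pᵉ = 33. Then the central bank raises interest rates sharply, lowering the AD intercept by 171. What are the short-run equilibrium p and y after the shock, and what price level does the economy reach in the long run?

AD shifts left: new AD is y = 2702 − 8p. With pᵉ = 33, SRAS is y = 2227 + 11p.
Short run: 2702 − 8p = 2227 + 11p gives 475 = 19p, so p = 25 and y = 2702 − 8·25 = 2502.
y = 2502 is below potential 2590; expectations adjust and SRAS shifts right until y = 2590.
Long run: on the new AD curve, 2590 = 2702 − 8p gives p = 14.

Short run: p = 25, y = 2502. Long run: p = 14.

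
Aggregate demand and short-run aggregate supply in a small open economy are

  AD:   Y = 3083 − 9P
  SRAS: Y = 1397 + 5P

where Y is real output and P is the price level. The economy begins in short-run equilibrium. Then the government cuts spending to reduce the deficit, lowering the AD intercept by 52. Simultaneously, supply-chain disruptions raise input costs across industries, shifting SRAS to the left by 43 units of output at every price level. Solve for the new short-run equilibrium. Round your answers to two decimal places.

After both shocks: AD is Y = 3031 − 9P and SRAS is Y = 1354 + 5P.
Setting them equal: 1677 = 14P, so P = 119.79.
Substituting into AD, Y = 1952.93.

P = 119.79, Y = 1952.93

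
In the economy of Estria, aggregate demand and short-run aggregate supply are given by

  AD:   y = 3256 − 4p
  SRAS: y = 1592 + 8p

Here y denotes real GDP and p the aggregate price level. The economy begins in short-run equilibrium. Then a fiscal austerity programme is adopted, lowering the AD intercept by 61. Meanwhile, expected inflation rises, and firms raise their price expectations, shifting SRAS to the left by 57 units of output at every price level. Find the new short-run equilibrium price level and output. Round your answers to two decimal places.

p = 138.33, y = 2641.67

After both shocks: AD is y = 3195 − 4p and SRAS is y = 1535 + 8p.
Setting them equal: 1660 = 12p, so p = 138.33.
Substituting into AD, y = 2641.67.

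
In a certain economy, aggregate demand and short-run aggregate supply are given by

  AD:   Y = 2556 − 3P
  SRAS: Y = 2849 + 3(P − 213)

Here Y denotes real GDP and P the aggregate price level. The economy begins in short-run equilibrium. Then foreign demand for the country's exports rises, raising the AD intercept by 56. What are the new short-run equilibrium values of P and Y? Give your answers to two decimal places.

This is a positive demand shock: AD shifts right.
New AD: Y = 2612 − 3P.
SRAS can be written Y = 2210 + 3P.
Set AD = SRAS: 2612 − 3P = 2210 + 3P, so 402 = 6P and P = 67.00.
Substituting into AD, Y = 2411.00.

P = 67.00, Y = 2411.00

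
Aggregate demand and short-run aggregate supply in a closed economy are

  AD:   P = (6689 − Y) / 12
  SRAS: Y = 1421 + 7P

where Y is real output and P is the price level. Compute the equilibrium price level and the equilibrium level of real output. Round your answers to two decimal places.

Rearrange AD to Y = 6689 − 12P.
Set AD = SRAS: 6689 − 12P = 1421 + 7P, so 5268 = 19P and P = 277.26.
Substituting into AD, Y = 6689 − 12P = 3361.84.

P = 277.26, Y = 3361.84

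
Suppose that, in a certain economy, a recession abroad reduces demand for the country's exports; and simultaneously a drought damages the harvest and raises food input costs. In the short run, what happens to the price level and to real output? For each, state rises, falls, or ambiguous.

Price level: ambiguous; output: falls

The first event is a negative demand shock: AD shifts left, which by itself pushes P down and Y down.
The second is an adverse supply shock: SRAS shifts left, which by itself pushes P up and Y down.
The two shocks push P in opposite directions, so the effect on P is ambiguous. Both shocks push Y down, so Y falls.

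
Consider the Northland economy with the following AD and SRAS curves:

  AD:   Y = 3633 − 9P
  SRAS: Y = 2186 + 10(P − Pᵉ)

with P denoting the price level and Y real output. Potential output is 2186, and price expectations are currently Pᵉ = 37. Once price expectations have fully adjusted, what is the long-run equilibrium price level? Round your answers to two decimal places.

Short run: with Pᵉ = 37, SRAS is Y = 1816 + 10P. Setting AD = SRAS gives 1817 = 19P, so P = 95.63 and Y = 3633 − 9P = 2772.32.
Output 2772.32 is above potential 2186, so over time expected prices rise and SRAS shifts left until Y returns to 2186.
Long run: Y = 2186 on the AD curve gives 2186 = 3633 − 9P, so P = 160.78.

Long-run P = 160.78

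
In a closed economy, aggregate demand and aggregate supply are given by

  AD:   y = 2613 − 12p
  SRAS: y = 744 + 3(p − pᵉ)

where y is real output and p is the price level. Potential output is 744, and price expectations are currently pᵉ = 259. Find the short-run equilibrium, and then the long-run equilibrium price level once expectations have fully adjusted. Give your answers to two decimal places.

Short run: with pᵉ = 259, SRAS is y = 3p − 33. Setting AD = SRAS gives 2646 = 15p, so p = 176.40 and y = 2613 − 12p = 496.20.
Output 496.20 is below potential 744, so over time expected prices fall and SRAS shifts right until y returns to 744.
Long run: y = 744 on the AD curve gives 744 = 2613 − 12p, so p = 155.75.

Short run: p = 176.40, y = 496.20. Long run: p = 155.75.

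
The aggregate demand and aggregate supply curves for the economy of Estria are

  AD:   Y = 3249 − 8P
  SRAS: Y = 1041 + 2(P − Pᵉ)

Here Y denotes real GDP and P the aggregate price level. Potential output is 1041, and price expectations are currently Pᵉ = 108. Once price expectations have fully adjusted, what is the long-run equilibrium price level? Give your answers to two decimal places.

Short run: with Pᵉ = 108, SRAS is Y = 825 + 2P. Setting AD = SRAS gives 2424 = 10P, so P = 242.40 and Y = 3249 − 8P = 1309.80.
Output 1309.80 is above potential 1041, so over time expected prices rise and SRAS shifts left until Y returns to 1041.
Long run: Y = 1041 on the AD curve gives 1041 = 3249 − 8P, so P = 276.00.

Long-run P = 276.00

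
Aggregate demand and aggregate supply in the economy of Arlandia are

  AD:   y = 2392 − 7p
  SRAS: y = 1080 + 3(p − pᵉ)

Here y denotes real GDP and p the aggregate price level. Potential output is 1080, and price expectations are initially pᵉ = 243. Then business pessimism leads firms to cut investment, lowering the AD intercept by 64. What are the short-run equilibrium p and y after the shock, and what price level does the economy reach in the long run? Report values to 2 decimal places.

AD shifts left: new AD is y = 2328 − 7p. With pᵉ = 243, SRAS is y = 351 + 3p.
Short run: 2328 − 7p = 351 + 3p gives 1977 = 10p, so p = 197.70 and y = 2328 − 7p = 944.10.
y = 944.10 is below potential 1080; expectations adjust and SRAS shifts right until y = 1080.
Long run: on the new AD curve, 1080 = 2328 − 7p gives p = 178.29.

Short run: p = 197.70, y = 944.10. Long run: p = 178.29.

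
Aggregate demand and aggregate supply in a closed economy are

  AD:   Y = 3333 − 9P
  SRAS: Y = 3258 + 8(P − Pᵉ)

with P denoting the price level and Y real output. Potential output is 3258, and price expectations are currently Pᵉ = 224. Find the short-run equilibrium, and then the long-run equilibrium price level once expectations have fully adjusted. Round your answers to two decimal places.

Short run: P = 109.82, Y = 2344.59. Long run: P = 8.33.

Short run: with Pᵉ = 224, SRAS is Y = 1466 + 8P. Setting AD = SRAS gives 1867 = 17P, so P = 109.82 and Y = 3333 − 9P = 2344.59.
Output 2344.59 is below potential 3258, so over time expected prices fall and SRAS shifts right until Y returns to 3258.
Long run: Y = 3258 on the AD curve gives 3258 = 3333 − 9P, so P = 8.33.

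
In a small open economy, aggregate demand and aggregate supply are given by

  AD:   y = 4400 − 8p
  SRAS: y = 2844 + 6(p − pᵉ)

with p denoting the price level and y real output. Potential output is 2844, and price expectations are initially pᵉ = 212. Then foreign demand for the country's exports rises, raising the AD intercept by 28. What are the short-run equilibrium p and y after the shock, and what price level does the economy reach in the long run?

AD shifts right: new AD is y = 4428 − 8p. With pᵉ = 212, SRAS is y = 1572 + 6p.
Short run: 4428 − 8p = 1572 + 6p gives 2856 = 14p, so p = 204 and y = 4428 − 8·204 = 2796.
y = 2796 is below potential 2844; expectations adjust and SRAS shifts right until y = 2844.
Long run: on the new AD curve, 2844 = 4428 − 8p gives p = 198.

Short run: p = 204, y = 2796. Long run: p = 198.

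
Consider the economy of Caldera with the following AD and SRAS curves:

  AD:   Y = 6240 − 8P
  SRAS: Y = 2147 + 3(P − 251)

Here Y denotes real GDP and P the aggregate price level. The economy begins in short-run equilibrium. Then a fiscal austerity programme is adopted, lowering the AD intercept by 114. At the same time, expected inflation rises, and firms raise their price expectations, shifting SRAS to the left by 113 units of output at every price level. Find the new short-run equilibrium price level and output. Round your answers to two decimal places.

P = 440.45, Y = 2602.36

After both shocks: AD is Y = 6126 − 8P and SRAS is Y = 1281 + 3P.
Setting them equal: 4845 = 11P, so P = 440.45.
Substituting into AD, Y = 2602.36.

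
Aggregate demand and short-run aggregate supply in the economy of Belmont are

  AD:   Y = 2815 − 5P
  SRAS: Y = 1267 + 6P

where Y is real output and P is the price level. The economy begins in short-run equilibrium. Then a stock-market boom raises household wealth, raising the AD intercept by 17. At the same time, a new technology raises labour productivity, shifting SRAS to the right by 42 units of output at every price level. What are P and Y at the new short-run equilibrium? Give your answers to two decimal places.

After both shocks: AD is Y = 2832 − 5P and SRAS is Y = 1309 + 6P.
Setting them equal: 1523 = 11P, so P = 138.45.
Substituting into AD, Y = 2139.73.

P = 138.45, Y = 2139.73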